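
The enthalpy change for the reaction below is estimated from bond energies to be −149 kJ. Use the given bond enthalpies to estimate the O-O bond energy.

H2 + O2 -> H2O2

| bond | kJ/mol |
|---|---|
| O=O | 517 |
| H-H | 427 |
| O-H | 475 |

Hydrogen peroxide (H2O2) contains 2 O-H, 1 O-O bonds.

Let D be the O-O bond energy.
Σ(broken) = 1×427 + 1×517 = 944
Σ(formed) = 2×475 + 1×D = 950 + D
ΔH = Σ(broken) − Σ(formed) = (944) − (950 + D) = −6 − D
Setting this equal to −149 kJ gives D = 143 kJ/mol.

D(O-O) ≈ 143 kJ/mol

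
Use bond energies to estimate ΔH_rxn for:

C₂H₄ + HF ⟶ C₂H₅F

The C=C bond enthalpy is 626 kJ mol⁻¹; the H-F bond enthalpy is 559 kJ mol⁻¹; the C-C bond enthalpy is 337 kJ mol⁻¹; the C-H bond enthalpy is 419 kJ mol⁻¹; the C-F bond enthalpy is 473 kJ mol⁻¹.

ΔH ≈ −44 kJ

Bonds broken (reactants):
  C-H: 4 × 419 = 1676
  C=C: 1 × 626 = 626
  H-F: 1 × 559 = 559
  Σ(broken) = 2861 kJ
Bonds formed (products):
  C-C: 1 × 337 = 337
  C-F: 1 × 473 = 473
  C-H: 5 × 419 = 2095
  Σ(formed) = 2905 kJ
ΔH = Σ(broken) − Σ(formed) = 2861 − 2905 = −44 kJ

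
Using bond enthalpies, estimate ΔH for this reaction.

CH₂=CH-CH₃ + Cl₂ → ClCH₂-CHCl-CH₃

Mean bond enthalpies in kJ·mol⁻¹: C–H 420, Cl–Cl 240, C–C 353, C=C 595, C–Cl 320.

ΔH ≈ −158 kJ

Bonds broken (reactants):
  C–C: 1 × 353 = 353
  C–H: 6 × 420 = 2520
  C=C: 1 × 595 = 595
  Cl–Cl: 1 × 240 = 240
  Σ(broken) = 3708 kJ
Bonds formed (products):
  C–C: 2 × 353 = 706
  C–Cl: 2 × 320 = 640
  C–H: 6 × 420 = 2520
  Σ(formed) = 3866 kJ
ΔH = Σ(broken) − Σ(formed) = 3708 − 3866 = −158 kJ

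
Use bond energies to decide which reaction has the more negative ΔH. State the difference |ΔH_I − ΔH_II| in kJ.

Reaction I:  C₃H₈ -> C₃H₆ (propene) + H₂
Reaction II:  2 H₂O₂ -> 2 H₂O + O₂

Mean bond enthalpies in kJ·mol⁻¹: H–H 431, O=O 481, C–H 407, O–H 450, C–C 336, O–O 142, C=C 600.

Reaction I:
  Bonds broken (reactants):
    C–C: 2 × 336 = 672
    C–H: 8 × 407 = 3256
    Σ(broken) = 3928 kJ
  Bonds formed (products):
    C–C: 1 × 336 = 336
    C–H: 6 × 407 = 2442
    C=C: 1 × 600 = 600
    H–H: 1 × 431 = 431
    Σ(formed) = 3809 kJ
  ΔH_I = 3928 − 3809 = +119 kJ
Reaction II:
  Bonds broken (reactants):
    O–H: 4 × 450 = 1800
    O–O: 2 × 142 = 284
    Σ(broken) = 2084 kJ
  Bonds formed (products):
    O–H: 4 × 450 = 1800
    O=O: 1 × 481 = 481
    Σ(formed) = 2281 kJ
  ΔH_II = 2084 − 2281 = −197 kJ
ΔH_I − ΔH_II = +316 kJ, so reaction II has the more negative ΔH; |ΔH_I − ΔH_II| = 316 kJ.

Reaction II, by 316 kJ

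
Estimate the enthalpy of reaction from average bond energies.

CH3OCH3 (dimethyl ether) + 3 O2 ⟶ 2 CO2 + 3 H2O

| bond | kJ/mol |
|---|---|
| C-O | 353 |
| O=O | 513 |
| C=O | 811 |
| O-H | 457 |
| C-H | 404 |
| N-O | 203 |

Bonds broken (reactants):
  C-H: 6 × 404 = 2424
  C-O: 2 × 353 = 706
  O=O: 3 × 513 = 1539
  Σ(broken) = 4669 kJ
Bonds formed (products):
  C=O: 4 × 811 = 3244
  O-H: 6 × 457 = 2742
  Σ(formed) = 5986 kJ
ΔH = Σ(broken) − Σ(formed) = 4669 − 5986 = −1317 kJ

ΔH ≈ −1317 kJ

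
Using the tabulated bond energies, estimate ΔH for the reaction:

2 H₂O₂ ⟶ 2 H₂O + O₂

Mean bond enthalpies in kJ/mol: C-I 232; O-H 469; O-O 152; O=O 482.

Bonds broken (reactants):
  O-H: 4 × 469 = 1876
  O-O: 2 × 152 = 304
  Σ(broken) = 2180 kJ
Bonds formed (products):
  O-H: 4 × 469 = 1876
  O=O: 1 × 482 = 482
  Σ(formed) = 2358 kJ
ΔH = Σ(broken) − Σ(formed) = 2180 − 2358 = −178 kJ

ΔH ≈ −178 kJ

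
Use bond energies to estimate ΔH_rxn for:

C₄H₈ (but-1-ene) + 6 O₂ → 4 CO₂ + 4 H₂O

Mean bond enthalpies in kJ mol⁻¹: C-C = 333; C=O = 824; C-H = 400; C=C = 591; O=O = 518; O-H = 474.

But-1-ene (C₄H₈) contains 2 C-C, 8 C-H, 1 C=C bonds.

Bonds broken (reactants):
  C-C: 2 × 333 = 666
  C-H: 8 × 400 = 3200
  C=C: 1 × 591 = 591
  O=O: 6 × 518 = 3108
  Σ(broken) = 7565 kJ
Bonds formed (products):
  C=O: 8 × 824 = 6592
  O-H: 8 × 474 = 3792
  Σ(formed) = 10384 kJ
ΔH = Σ(broken) − Σ(formed) = 7565 − 10384 = −2819 kJ

ΔH ≈ −2819 kJ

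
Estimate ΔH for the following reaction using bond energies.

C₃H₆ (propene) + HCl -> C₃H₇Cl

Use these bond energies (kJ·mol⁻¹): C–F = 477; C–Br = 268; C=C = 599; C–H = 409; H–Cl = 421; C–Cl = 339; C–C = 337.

Bonds broken (reactants):
  C–C: 1 × 337 = 337
  C–H: 6 × 409 = 2454
  C=C: 1 × 599 = 599
  H–Cl: 1 × 421 = 421
  Σ(broken) = 3811 kJ
Bonds formed (products):
  C–C: 2 × 337 = 674
  C–Cl: 1 × 339 = 339
  C–H: 7 × 409 = 2863
  Σ(formed) = 3876 kJ
ΔH = Σ(broken) − Σ(formed) = 3811 − 3876 = −65 kJ

ΔH ≈ −65 kJ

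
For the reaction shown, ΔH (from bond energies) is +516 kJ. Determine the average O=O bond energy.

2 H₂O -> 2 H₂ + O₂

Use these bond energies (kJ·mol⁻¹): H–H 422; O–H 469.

Let D be the O=O bond energy.
Σ(broken) = 4×469 = 1876
Σ(formed) = 2×422 + 1×D = 844 + D
ΔH = Σ(broken) − Σ(formed) = (1876) − (844 + D) = +1032 − D
Setting this equal to +516 kJ gives D = 516 kJ/mol.

D(O=O) ≈ 516 kJ/mol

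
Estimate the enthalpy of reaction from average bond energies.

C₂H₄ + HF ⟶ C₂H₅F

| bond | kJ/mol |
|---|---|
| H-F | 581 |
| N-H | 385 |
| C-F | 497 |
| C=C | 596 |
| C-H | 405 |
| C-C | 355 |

Bonds broken (reactants):
  C-H: 4 × 405 = 1620
  C=C: 1 × 596 = 596
  H-F: 1 × 581 = 581
  Σ(broken) = 2797 kJ
Bonds formed (products):
  C-C: 1 × 355 = 355
  C-F: 1 × 497 = 497
  C-H: 5 × 405 = 2025
  Σ(formed) = 2877 kJ
ΔH = Σ(broken) − Σ(formed) = 2797 − 2877 = −80 kJ

ΔH ≈ −80 kJ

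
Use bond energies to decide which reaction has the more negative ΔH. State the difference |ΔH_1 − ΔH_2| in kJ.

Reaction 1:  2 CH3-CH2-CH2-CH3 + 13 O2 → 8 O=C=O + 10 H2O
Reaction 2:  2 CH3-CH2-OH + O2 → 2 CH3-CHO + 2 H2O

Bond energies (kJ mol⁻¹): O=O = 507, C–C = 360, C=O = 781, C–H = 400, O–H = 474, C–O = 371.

Reaction 1, by 4764 kJ

Reaction 1:
  Bonds broken (reactants):
    C–C: 6 × 360 = 2160
    C–H: 20 × 400 = 8000
    O=O: 13 × 507 = 6591
    Σ(broken) = 16751 kJ
  Bonds formed (products):
    C=O: 16 × 781 = 12496
    O–H: 20 × 474 = 9480
    Σ(formed) = 21976 kJ
  ΔH_1 = 16751 − 21976 = −5225 kJ
Reaction 2:
  Bonds broken (reactants):
    C–C: 2 × 360 = 720
    C–H: 10 × 400 = 4000
    C–O: 2 × 371 = 742
    O–H: 2 × 474 = 948
    O=O: 1 × 507 = 507
    Σ(broken) = 6917 kJ
  Bonds formed (products):
    C–C: 2 × 360 = 720
    C–H: 8 × 400 = 3200
    C=O: 2 × 781 = 1562
    O–H: 4 × 474 = 1896
    Σ(formed) = 7378 kJ
  ΔH_2 = 6917 − 7378 = −461 kJ
ΔH_1 − ΔH_2 = −4764 kJ, so reaction 1 has the more negative ΔH; |ΔH_1 − ΔH_2| = 4764 kJ.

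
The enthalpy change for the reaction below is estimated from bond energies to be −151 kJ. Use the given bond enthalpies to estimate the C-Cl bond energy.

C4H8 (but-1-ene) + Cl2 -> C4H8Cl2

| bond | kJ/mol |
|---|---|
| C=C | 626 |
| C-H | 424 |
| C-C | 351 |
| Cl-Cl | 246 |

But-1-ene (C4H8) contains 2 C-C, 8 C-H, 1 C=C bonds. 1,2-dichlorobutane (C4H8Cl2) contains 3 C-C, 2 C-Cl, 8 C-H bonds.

Let D be the C-Cl bond energy.
Σ(broken) = 2×351 + 8×424 + 1×626 + 1×246 = 4966
Σ(formed) = 3×351 + 2×D + 8×424 = 4445 + 2D
ΔH = Σ(broken) − Σ(formed) = (4966) − (4445 + 2D) = +521 − 2D
Setting this equal to −151 kJ gives 2D = 672, so D = 336 kJ/mol.

D(C-Cl) ≈ 336 kJ/mol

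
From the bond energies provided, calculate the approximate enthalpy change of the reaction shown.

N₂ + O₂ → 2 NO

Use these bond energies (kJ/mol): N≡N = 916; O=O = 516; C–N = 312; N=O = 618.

ΔH ≈ +196 kJ

Bonds broken (reactants):
  N≡N: 1 × 916 = 916
  O=O: 1 × 516 = 516
  Σ(broken) = 1432 kJ
Bonds formed (products):
  N=O: 2 × 618 = 1236
  Σ(formed) = 1236 kJ
ΔH = Σ(broken) − Σ(formed) = 1432 − 1236 = +196 kJ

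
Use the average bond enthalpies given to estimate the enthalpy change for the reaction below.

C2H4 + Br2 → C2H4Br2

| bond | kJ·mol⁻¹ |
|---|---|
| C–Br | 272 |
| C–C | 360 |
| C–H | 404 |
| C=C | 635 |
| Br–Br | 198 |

ΔH ≈ −71 kJ

Bonds broken (reactants):
  Br–Br: 1 × 198 = 198
  C–H: 4 × 404 = 1616
  C=C: 1 × 635 = 635
  Σ(broken) = 2449 kJ
Bonds formed (products):
  C–Br: 2 × 272 = 544
  C–C: 1 × 360 = 360
  C–H: 4 × 404 = 1616
  Σ(formed) = 2520 kJ
ΔH = Σ(broken) − Σ(formed) = 2449 − 2520 = −71 kJ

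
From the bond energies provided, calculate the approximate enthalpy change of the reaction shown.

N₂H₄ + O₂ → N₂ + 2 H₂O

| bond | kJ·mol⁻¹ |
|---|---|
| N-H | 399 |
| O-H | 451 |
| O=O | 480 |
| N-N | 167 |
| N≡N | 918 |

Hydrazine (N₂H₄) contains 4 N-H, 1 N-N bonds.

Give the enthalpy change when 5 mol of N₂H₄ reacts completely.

ΔH = −2395 kJ

Bonds broken (reactants):
  N-H: 4 × 399 = 1596
  N-N: 1 × 167 = 167
  O=O: 1 × 480 = 480
  Σ(broken) = 2243 kJ
Bonds formed (products):
  N≡N: 1 × 918 = 918
  O-H: 4 × 451 = 1804
  Σ(formed) = 2722 kJ
ΔH = Σ(broken) − Σ(formed) = 2243 − 2722 = −479 kJ
For 5× the reaction as written: 5 × (−479) = −2395 kJ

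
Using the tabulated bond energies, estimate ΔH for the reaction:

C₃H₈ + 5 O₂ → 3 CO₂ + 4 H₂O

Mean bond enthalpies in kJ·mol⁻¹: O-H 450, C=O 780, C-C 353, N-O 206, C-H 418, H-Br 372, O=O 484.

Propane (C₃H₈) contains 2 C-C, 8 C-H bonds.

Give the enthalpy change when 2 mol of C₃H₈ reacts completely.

Bonds broken (reactants):
  C-C: 2 × 353 = 706
  C-H: 8 × 418 = 3344
  O=O: 5 × 484 = 2420
  Σ(broken) = 6470 kJ
Bonds formed (products):
  C=O: 6 × 780 = 4680
  O-H: 8 × 450 = 3600
  Σ(formed) = 8280 kJ
ΔH = Σ(broken) − Σ(formed) = 6470 − 8280 = −1810 kJ
For 2× the reaction as written: 2 × (−1810) = −3620 kJ

ΔH = −3620 kJ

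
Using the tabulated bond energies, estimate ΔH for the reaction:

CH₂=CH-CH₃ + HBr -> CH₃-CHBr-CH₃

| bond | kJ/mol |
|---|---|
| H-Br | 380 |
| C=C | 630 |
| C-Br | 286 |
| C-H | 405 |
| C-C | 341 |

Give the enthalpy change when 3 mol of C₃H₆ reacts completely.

Bonds broken (reactants):
  C-C: 1 × 341 = 341
  C-H: 6 × 405 = 2430
  C=C: 1 × 630 = 630
  H-Br: 1 × 380 = 380
  Σ(broken) = 3781 kJ
Bonds formed (products):
  C-Br: 1 × 286 = 286
  C-C: 2 × 341 = 682
  C-H: 7 × 405 = 2835
  Σ(formed) = 3803 kJ
ΔH = Σ(broken) − Σ(formed) = 3781 − 3803 = −22 kJ
For 3× the reaction as written: 3 × (−22) = −66 kJ

ΔH = −66 kJ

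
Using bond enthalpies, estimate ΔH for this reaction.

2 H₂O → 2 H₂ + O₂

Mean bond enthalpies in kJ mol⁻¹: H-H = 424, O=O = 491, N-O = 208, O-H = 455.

ΔH ≈ +481 kJ

Bonds broken (reactants):
  O-H: 4 × 455 = 1820
  Σ(broken) = 1820 kJ
Bonds formed (products):
  H-H: 2 × 424 = 848
  O=O: 1 × 491 = 491
  Σ(formed) = 1339 kJ
ΔH = Σ(broken) − Σ(formed) = 1820 − 1339 = +481 kJ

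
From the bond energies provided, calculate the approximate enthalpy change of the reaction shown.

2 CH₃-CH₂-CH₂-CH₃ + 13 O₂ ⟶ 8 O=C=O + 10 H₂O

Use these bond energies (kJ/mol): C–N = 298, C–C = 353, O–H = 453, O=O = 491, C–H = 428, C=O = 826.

ΔH ≈ −5215 kJ

Bonds broken (reactants):
  C–C: 6 × 353 = 2118
  C–H: 20 × 428 = 8560
  O=O: 13 × 491 = 6383
  Σ(broken) = 17061 kJ
Bonds formed (products):
  C=O: 16 × 826 = 13216
  O–H: 20 × 453 = 9060
  Σ(formed) = 22276 kJ
ΔH = Σ(broken) − Σ(formed) = 17061 − 22276 = −5215 kJ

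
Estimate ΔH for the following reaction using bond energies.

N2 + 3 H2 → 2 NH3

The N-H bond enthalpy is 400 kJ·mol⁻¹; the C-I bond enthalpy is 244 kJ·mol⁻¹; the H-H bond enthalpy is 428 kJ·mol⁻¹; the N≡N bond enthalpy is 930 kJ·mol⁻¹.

Bonds broken (reactants):
  H-H: 3 × 428 = 1284
  N≡N: 1 × 930 = 930
  Σ(broken) = 2214 kJ
Bonds formed (products):
  N-H: 6 × 400 = 2400
  Σ(formed) = 2400 kJ
ΔH = Σ(broken) − Σ(formed) = 2214 − 2400 = −186 kJ

ΔH ≈ −186 kJ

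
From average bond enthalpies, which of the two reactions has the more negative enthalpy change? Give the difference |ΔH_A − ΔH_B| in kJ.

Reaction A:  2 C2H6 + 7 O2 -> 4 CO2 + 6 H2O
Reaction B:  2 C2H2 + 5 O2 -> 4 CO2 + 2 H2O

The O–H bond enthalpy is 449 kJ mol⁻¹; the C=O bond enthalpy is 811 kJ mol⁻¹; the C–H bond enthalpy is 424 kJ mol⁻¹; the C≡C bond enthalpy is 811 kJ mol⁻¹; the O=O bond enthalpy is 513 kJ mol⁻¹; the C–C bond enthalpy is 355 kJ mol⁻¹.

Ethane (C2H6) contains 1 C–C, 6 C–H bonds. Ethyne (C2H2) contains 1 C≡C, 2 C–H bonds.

Reaction A, by 86 kJ

Reaction A:
  Bonds broken (reactants):
    C–C: 2 × 355 = 710
    C–H: 12 × 424 = 5088
    O=O: 7 × 513 = 3591
    Σ(broken) = 9389 kJ
  Bonds formed (products):
    C=O: 8 × 811 = 6488
    O–H: 12 × 449 = 5388
    Σ(formed) = 11876 kJ
  ΔH_A = 9389 − 11876 = −2487 kJ
Reaction B:
  Bonds broken (reactants):
    C≡C: 2 × 811 = 1622
    C–H: 4 × 424 = 1696
    O=O: 5 × 513 = 2565
    Σ(broken) = 5883 kJ
  Bonds formed (products):
    C=O: 8 × 811 = 6488
    O–H: 4 × 449 = 1796
    Σ(formed) = 8284 kJ
  ΔH_B = 5883 − 8284 = −2401 kJ
ΔH_A − ΔH_B = −86 kJ, so reaction A has the more negative ΔH; |ΔH_A − ΔH_B| = 86 kJ.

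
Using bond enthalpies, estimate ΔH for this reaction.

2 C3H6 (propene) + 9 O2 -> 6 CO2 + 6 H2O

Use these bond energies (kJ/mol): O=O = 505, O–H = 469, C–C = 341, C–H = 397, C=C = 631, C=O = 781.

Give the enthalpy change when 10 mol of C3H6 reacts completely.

ΔH = −18735 kJ

Bonds broken (reactants):
  C–C: 2 × 341 = 682
  C–H: 12 × 397 = 4764
  C=C: 2 × 631 = 1262
  O=O: 9 × 505 = 4545
  Σ(broken) = 11253 kJ
Bonds formed (products):
  C=O: 12 × 781 = 9372
  O–H: 12 × 469 = 5628
  Σ(formed) = 15000 kJ
ΔH = Σ(broken) − Σ(formed) = 11253 − 15000 = −3747 kJ
For 5× the reaction as written: 5 × (−3747) = −18735 kJ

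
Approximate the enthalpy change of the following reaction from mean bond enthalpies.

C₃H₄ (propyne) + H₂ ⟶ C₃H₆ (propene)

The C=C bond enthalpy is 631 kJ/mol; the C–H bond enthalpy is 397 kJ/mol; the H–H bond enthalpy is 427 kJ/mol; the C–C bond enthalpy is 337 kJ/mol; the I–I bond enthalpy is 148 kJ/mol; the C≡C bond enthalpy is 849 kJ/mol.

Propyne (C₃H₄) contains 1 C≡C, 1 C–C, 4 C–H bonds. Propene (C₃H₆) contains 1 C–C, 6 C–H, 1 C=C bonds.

Bonds broken (reactants):
  C≡C: 1 × 849 = 849
  C–C: 1 × 337 = 337
  C–H: 4 × 397 = 1588
  H–H: 1 × 427 = 427
  Σ(broken) = 3201 kJ
Bonds formed (products):
  C–C: 1 × 337 = 337
  C–H: 6 × 397 = 2382
  C=C: 1 × 631 = 631
  Σ(formed) = 3350 kJ
ΔH = Σ(broken) − Σ(formed) = 3201 − 3350 = −149 kJ

ΔH ≈ −149 kJ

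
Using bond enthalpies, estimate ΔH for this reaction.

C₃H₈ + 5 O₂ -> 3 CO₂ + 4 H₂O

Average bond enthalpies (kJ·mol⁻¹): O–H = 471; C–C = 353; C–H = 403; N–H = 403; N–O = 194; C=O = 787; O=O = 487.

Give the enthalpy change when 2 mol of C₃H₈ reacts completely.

Bonds broken (reactants):
  C–C: 2 × 353 = 706
  C–H: 8 × 403 = 3224
  O=O: 5 × 487 = 2435
  Σ(broken) = 6365 kJ
Bonds formed (products):
  C=O: 6 × 787 = 4722
  O–H: 8 × 471 = 3768
  Σ(formed) = 8490 kJ
ΔH = Σ(broken) − Σ(formed) = 6365 − 8490 = −2125 kJ
For 2× the reaction as written: 2 × (−2125) = −4250 kJ

ΔH = −4250 kJ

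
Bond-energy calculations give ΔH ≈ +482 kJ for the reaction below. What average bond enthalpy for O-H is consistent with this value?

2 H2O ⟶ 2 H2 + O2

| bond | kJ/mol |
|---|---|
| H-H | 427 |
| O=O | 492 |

Let D be the O-H bond energy.
Σ(broken) = 4×D = 4D
Σ(formed) = 2×427 + 1×492 = 1346
ΔH = Σ(broken) − Σ(formed) = (4D) − (1346) = −1346 + 4D
Setting this equal to +482 kJ gives 4D = 1828, so D = 457 kJ/mol.

D(O-H) ≈ 457 kJ/mol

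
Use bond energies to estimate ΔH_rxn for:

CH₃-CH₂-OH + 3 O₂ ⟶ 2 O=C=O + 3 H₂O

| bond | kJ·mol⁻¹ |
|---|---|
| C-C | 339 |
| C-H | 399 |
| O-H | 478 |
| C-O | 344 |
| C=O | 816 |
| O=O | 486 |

ΔH ≈ −1518 kJ

Bonds broken (reactants):
  C-C: 1 × 339 = 339
  C-H: 5 × 399 = 1995
  C-O: 1 × 344 = 344
  O-H: 1 × 478 = 478
  O=O: 3 × 486 = 1458
  Σ(broken) = 4614 kJ
Bonds formed (products):
  C=O: 4 × 816 = 3264
  O-H: 6 × 478 = 2868
  Σ(formed) = 6132 kJ
ΔH = Σ(broken) − Σ(formed) = 4614 − 6132 = −1518 kJ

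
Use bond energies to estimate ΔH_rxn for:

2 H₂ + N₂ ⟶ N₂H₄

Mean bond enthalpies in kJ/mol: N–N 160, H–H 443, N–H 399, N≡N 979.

ΔH ≈ +109 kJ

Bonds broken (reactants):
  H–H: 2 × 443 = 886
  N≡N: 1 × 979 = 979
  Σ(broken) = 1865 kJ
Bonds formed (products):
  N–H: 4 × 399 = 1596
  N–N: 1 × 160 = 160
  Σ(formed) = 1756 kJ
ΔH = Σ(broken) − Σ(formed) = 1865 − 1756 = +109 kJ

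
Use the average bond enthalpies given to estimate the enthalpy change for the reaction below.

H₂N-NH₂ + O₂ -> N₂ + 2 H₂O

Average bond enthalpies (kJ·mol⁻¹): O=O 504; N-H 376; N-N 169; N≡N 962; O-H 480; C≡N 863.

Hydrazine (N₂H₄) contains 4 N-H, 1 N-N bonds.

ΔH ≈ −705 kJ

Bonds broken (reactants):
  N-H: 4 × 376 = 1504
  N-N: 1 × 169 = 169
  O=O: 1 × 504 = 504
  Σ(broken) = 2177 kJ
Bonds formed (products):
  N≡N: 1 × 962 = 962
  O-H: 4 × 480 = 1920
  Σ(formed) = 2882 kJ
ΔH = Σ(broken) − Σ(formed) = 2177 − 2882 = −705 kJ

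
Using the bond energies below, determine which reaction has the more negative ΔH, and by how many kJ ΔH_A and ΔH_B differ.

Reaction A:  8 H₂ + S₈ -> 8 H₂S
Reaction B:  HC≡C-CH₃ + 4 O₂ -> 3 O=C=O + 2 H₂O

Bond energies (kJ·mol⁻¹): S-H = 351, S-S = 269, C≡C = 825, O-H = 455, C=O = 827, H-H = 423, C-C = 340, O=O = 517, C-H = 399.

Reaction B, by 1873 kJ

Reaction A:
  Bonds broken (reactants):
    H-H: 8 × 423 = 3384
    S-S: 8 × 269 = 2152
    Σ(broken) = 5536 kJ
  Bonds formed (products):
    S-H: 16 × 351 = 5616
    Σ(formed) = 5616 kJ
  ΔH_A = 5536 − 5616 = −80 kJ
Reaction B:
  Bonds broken (reactants):
    C≡C: 1 × 825 = 825
    C-C: 1 × 340 = 340
    C-H: 4 × 399 = 1596
    O=O: 4 × 517 = 2068
    Σ(broken) = 4829 kJ
  Bonds formed (products):
    C=O: 6 × 827 = 4962
    O-H: 4 × 455 = 1820
    Σ(formed) = 6782 kJ
  ΔH_B = 4829 − 6782 = −1953 kJ
ΔH_A − ΔH_B = +1873 kJ, so reaction B has the more negative ΔH; |ΔH_A − ΔH_B| = 1873 kJ.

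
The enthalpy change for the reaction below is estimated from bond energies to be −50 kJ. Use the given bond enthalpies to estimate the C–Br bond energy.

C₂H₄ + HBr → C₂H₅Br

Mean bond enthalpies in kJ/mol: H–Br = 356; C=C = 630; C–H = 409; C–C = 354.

D(C–Br) ≈ 273 kJ/mol

Let D be the C–Br bond energy.
Σ(broken) = 4×409 + 1×630 + 1×356 = 2622
Σ(formed) = 1×D + 1×354 + 5×409 = 2399 + D
ΔH = Σ(broken) − Σ(formed) = (2622) − (2399 + D) = +223 − D
Setting this equal to −50 kJ gives D = 273 kJ/mol.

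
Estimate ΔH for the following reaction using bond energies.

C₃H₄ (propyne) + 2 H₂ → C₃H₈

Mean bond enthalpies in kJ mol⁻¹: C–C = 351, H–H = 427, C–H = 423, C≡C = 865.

ΔH ≈ −324 kJ

Bonds broken (reactants):
  C≡C: 1 × 865 = 865
  C–C: 1 × 351 = 351
  C–H: 4 × 423 = 1692
  H–H: 2 × 427 = 854
  Σ(broken) = 3762 kJ
Bonds formed (products):
  C–C: 2 × 351 = 702
  C–H: 8 × 423 = 3384
  Σ(formed) = 4086 kJ
ΔH = Σ(broken) − Σ(formed) = 3762 − 4086 = −324 kJ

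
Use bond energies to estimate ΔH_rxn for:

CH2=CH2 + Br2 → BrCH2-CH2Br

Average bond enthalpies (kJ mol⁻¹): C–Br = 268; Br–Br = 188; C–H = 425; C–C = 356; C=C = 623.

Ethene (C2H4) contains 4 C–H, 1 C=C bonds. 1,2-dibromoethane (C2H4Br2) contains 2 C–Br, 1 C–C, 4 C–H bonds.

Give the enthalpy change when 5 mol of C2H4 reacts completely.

Bonds broken (reactants):
  Br–Br: 1 × 188 = 188
  C–H: 4 × 425 = 1700
  C=C: 1 × 623 = 623
  Σ(broken) = 2511 kJ
Bonds formed (products):
  C–Br: 2 × 268 = 536
  C–C: 1 × 356 = 356
  C–H: 4 × 425 = 1700
  Σ(formed) = 2592 kJ
ΔH = Σ(broken) − Σ(formed) = 2511 − 2592 = −81 kJ
For 5× the reaction as written: 5 × (−81) = −405 kJ

ΔH = −405 kJ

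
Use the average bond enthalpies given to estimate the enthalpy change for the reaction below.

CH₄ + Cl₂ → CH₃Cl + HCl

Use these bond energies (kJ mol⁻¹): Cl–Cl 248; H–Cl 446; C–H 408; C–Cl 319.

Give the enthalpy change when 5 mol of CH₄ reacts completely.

ΔH = −545 kJ

Bonds broken (reactants):
  C–H: 4 × 408 = 1632
  Cl–Cl: 1 × 248 = 248
  Σ(broken) = 1880 kJ
Bonds formed (products):
  C–Cl: 1 × 319 = 319
  C–H: 3 × 408 = 1224
  H–Cl: 1 × 446 = 446
  Σ(formed) = 1989 kJ
ΔH = Σ(broken) − Σ(formed) = 1880 − 1989 = −109 kJ
For 5× the reaction as written: 5 × (−109) = −545 kJ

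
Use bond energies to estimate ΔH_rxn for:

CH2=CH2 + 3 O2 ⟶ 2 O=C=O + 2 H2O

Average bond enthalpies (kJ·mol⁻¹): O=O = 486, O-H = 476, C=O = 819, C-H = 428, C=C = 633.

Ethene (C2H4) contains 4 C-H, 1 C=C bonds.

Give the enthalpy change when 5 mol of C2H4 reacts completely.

ΔH = −6885 kJ

Bonds broken (reactants):
  C-H: 4 × 428 = 1712
  C=C: 1 × 633 = 633
  O=O: 3 × 486 = 1458
  Σ(broken) = 3803 kJ
Bonds formed (products):
  C=O: 4 × 819 = 3276
  O-H: 4 × 476 = 1904
  Σ(formed) = 5180 kJ
ΔH = Σ(broken) − Σ(formed) = 3803 − 5180 = −1377 kJ
For 5× the reaction as written: 5 × (−1377) = −6885 kJ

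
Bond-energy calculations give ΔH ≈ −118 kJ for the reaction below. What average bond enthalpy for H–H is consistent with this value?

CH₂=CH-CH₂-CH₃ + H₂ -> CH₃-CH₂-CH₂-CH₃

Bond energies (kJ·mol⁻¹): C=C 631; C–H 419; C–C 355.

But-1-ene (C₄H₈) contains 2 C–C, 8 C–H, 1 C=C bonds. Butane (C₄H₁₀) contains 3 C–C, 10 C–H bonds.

D(H–H) ≈ 444 kJ/mol

Let D be the H–H bond energy.
Σ(broken) = 2×355 + 8×419 + 1×631 + 1×D = 4693 + D
Σ(formed) = 3×355 + 10×419 = 5255
ΔH = Σ(broken) − Σ(formed) = (4693 + D) − (5255) = −562 + D
Setting this equal to −118 kJ gives D = 444 kJ/mol.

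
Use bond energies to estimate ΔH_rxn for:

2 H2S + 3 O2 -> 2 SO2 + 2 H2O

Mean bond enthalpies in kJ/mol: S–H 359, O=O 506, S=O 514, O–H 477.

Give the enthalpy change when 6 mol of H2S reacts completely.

ΔH = −3030 kJ

Bonds broken (reactants):
  O=O: 3 × 506 = 1518
  S–H: 4 × 359 = 1436
  Σ(broken) = 2954 kJ
Bonds formed (products):
  O–H: 4 × 477 = 1908
  S=O: 4 × 514 = 2056
  Σ(formed) = 3964 kJ
ΔH = Σ(broken) − Σ(formed) = 2954 − 3964 = −1010 kJ
For 3× the reaction as written: 3 × (−1010) = −3030 kJ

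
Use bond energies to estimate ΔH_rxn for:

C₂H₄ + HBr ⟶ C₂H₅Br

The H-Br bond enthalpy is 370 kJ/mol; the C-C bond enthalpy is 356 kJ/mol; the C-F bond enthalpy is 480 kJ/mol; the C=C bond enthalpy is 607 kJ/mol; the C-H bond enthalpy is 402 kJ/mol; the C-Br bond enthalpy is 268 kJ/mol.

ΔH ≈ −49 kJ

Bonds broken (reactants):
  C-H: 4 × 402 = 1608
  C=C: 1 × 607 = 607
  H-Br: 1 × 370 = 370
  Σ(broken) = 2585 kJ
Bonds formed (products):
  C-Br: 1 × 268 = 268
  C-C: 1 × 356 = 356
  C-H: 5 × 402 = 2010
  Σ(formed) = 2634 kJ
ΔH = Σ(broken) − Σ(formed) = 2585 − 2634 = −49 kJ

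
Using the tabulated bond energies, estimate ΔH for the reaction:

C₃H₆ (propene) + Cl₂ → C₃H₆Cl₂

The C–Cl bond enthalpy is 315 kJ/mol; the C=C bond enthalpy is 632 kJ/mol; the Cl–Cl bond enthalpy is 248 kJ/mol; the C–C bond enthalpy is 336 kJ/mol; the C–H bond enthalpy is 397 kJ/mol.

ΔH ≈ −86 kJ

Bonds broken (reactants):
  C–C: 1 × 336 = 336
  C–H: 6 × 397 = 2382
  C=C: 1 × 632 = 632
  Cl–Cl: 1 × 248 = 248
  Σ(broken) = 3598 kJ
Bonds formed (products):
  C–C: 2 × 336 = 672
  C–Cl: 2 × 315 = 630
  C–H: 6 × 397 = 2382
  Σ(formed) = 3684 kJ
ΔH = Σ(broken) − Σ(formed) = 3598 − 3684 = −86 kJ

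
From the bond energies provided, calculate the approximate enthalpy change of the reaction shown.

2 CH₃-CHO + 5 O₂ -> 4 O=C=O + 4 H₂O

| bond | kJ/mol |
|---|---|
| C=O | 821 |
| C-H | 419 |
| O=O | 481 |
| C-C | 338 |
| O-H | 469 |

ΔH ≈ −2245 kJ

Bonds broken (reactants):
  C-C: 2 × 338 = 676
  C-H: 8 × 419 = 3352
  C=O: 2 × 821 = 1642
  O=O: 5 × 481 = 2405
  Σ(broken) = 8075 kJ
Bonds formed (products):
  C=O: 8 × 821 = 6568
  O-H: 8 × 469 = 3752
  Σ(formed) = 10320 kJ
ΔH = Σ(broken) − Σ(formed) = 8075 − 10320 = −2245 kJ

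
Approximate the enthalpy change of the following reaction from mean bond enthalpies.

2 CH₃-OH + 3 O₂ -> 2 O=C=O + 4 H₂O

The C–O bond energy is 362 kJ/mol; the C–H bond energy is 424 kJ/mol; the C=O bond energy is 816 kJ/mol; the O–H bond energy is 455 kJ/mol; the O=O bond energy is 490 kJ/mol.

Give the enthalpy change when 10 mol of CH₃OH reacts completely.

ΔH = −6280 kJ

Bonds broken (reactants):
  C–H: 6 × 424 = 2544
  C–O: 2 × 362 = 724
  O–H: 2 × 455 = 910
  O=O: 3 × 490 = 1470
  Σ(broken) = 5648 kJ
Bonds formed (products):
  C=O: 4 × 816 = 3264
  O–H: 8 × 455 = 3640
  Σ(formed) = 6904 kJ
ΔH = Σ(broken) − Σ(formed) = 5648 − 6904 = −1256 kJ
For 5× the reaction as written: 5 × (−1256) = −6280 kJ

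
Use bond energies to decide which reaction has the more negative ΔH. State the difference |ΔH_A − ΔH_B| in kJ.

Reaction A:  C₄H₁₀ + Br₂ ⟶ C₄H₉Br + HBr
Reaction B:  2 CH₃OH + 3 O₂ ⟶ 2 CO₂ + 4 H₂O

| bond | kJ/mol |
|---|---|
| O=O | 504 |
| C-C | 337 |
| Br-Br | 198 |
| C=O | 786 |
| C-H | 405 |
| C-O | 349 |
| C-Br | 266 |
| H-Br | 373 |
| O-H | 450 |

Reaction B, by 1168 kJ

Reaction A:
  Bonds broken (reactants):
    Br-Br: 1 × 198 = 198
    C-C: 3 × 337 = 1011
    C-H: 10 × 405 = 4050
    Σ(broken) = 5259 kJ
  Bonds formed (products):
    C-Br: 1 × 266 = 266
    C-C: 3 × 337 = 1011
    C-H: 9 × 405 = 3645
    H-Br: 1 × 373 = 373
    Σ(formed) = 5295 kJ
  ΔH_A = 5259 − 5295 = −36 kJ
Reaction B:
  Bonds broken (reactants):
    C-H: 6 × 405 = 2430
    C-O: 2 × 349 = 698
    O-H: 2 × 450 = 900
    O=O: 3 × 504 = 1512
    Σ(broken) = 5540 kJ
  Bonds formed (products):
    C=O: 4 × 786 = 3144
    O-H: 8 × 450 = 3600
    Σ(formed) = 6744 kJ
  ΔH_B = 5540 − 6744 = −1204 kJ
ΔH_A − ΔH_B = +1168 kJ, so reaction B has the more negative ΔH; |ΔH_A − ΔH_B| = 1168 kJ.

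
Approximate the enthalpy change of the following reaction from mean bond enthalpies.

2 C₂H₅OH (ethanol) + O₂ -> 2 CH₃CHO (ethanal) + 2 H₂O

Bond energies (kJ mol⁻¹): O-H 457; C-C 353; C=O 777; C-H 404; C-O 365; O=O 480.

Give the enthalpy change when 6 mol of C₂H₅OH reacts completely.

ΔH = −1350 kJ

Bonds broken (reactants):
  C-C: 2 × 353 = 706
  C-H: 10 × 404 = 4040
  C-O: 2 × 365 = 730
  O-H: 2 × 457 = 914
  O=O: 1 × 480 = 480
  Σ(broken) = 6870 kJ
Bonds formed (products):
  C-C: 2 × 353 = 706
  C-H: 8 × 404 = 3232
  C=O: 2 × 777 = 1554
  O-H: 4 × 457 = 1828
  Σ(formed) = 7320 kJ
ΔH = Σ(broken) − Σ(formed) = 6870 − 7320 = −450 kJ
For 3× the reaction as written: 3 × (−450) = −1350 kJ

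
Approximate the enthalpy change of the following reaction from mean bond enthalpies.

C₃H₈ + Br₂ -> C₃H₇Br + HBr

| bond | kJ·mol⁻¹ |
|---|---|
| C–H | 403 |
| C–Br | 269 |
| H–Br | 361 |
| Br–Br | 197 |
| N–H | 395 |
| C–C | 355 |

ΔH ≈ −30 kJ

Bonds broken (reactants):
  Br–Br: 1 × 197 = 197
  C–C: 2 × 355 = 710
  C–H: 8 × 403 = 3224
  Σ(broken) = 4131 kJ
Bonds formed (products):
  C–Br: 1 × 269 = 269
  C–C: 2 × 355 = 710
  C–H: 7 × 403 = 2821
  H–Br: 1 × 361 = 361
  Σ(formed) = 4161 kJ
ΔH = Σ(broken) − Σ(formed) = 4131 − 4161 = −30 kJ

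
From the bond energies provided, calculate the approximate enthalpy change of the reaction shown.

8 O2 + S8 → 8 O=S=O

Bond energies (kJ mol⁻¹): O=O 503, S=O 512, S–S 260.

Bonds broken (reactants):
  O=O: 8 × 503 = 4024
  S–S: 8 × 260 = 2080
  Σ(broken) = 6104 kJ
Bonds formed (products):
  S=O: 16 × 512 = 8192
  Σ(formed) = 8192 kJ
ΔH = Σ(broken) − Σ(formed) = 6104 − 8192 = −2088 kJ

ΔH ≈ −2088 kJ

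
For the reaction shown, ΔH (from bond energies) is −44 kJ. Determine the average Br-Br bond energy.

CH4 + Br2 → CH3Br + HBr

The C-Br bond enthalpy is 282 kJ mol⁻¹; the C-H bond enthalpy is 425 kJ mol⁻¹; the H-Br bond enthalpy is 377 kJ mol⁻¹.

D(Br-Br) ≈ 190 kJ/mol

Let D be the Br-Br bond energy.
Σ(broken) = 1×D + 4×425 = 1700 + D
Σ(formed) = 1×282 + 3×425 + 1×377 = 1934
ΔH = Σ(broken) − Σ(formed) = (1700 + D) − (1934) = −234 + D
Setting this equal to −44 kJ gives D = 190 kJ/mol.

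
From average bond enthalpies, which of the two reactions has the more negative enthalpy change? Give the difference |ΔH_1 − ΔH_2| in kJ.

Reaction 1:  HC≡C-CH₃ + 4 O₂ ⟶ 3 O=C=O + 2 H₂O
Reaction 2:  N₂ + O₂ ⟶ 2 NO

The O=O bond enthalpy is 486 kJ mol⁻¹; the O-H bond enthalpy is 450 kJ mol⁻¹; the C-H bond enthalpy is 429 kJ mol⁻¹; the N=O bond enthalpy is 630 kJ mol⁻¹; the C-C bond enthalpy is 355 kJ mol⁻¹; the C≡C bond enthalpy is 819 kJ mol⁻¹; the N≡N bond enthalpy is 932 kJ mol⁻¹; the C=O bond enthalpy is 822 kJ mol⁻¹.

Reaction 1, by 2056 kJ

Reaction 1:
  Bonds broken (reactants):
    C≡C: 1 × 819 = 819
    C-C: 1 × 355 = 355
    C-H: 4 × 429 = 1716
    O=O: 4 × 486 = 1944
    Σ(broken) = 4834 kJ
  Bonds formed (products):
    C=O: 6 × 822 = 4932
    O-H: 4 × 450 = 1800
    Σ(formed) = 6732 kJ
  ΔH_1 = 4834 − 6732 = −1898 kJ
Reaction 2:
  Bonds broken (reactants):
    N≡N: 1 × 932 = 932
    O=O: 1 × 486 = 486
    Σ(broken) = 1418 kJ
  Bonds formed (products):
    N=O: 2 × 630 = 1260
    Σ(formed) = 1260 kJ
  ΔH_2 = 1418 − 1260 = +158 kJ
ΔH_1 − ΔH_2 = −2056 kJ, so reaction 1 has the more negative ΔH; |ΔH_1 − ΔH_2| = 2056 kJ.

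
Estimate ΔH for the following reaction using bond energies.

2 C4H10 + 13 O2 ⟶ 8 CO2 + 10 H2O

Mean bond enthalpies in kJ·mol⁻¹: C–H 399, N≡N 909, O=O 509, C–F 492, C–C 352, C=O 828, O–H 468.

Bonds broken (reactants):
  C–C: 6 × 352 = 2112
  C–H: 20 × 399 = 7980
  O=O: 13 × 509 = 6617
  Σ(broken) = 16709 kJ
Bonds formed (products):
  C=O: 16 × 828 = 13248
  O–H: 20 × 468 = 9360
  Σ(formed) = 22608 kJ
ΔH = Σ(broken) − Σ(formed) = 16709 − 22608 = −5899 kJ

ΔH ≈ −5899 kJ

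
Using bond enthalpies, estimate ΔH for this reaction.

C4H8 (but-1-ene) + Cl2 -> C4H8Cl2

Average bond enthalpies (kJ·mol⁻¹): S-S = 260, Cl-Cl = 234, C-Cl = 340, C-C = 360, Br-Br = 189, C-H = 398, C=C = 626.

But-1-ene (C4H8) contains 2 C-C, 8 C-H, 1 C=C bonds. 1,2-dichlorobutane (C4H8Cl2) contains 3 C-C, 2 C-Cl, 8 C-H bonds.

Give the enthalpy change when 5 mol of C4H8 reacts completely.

Bonds broken (reactants):
  C-C: 2 × 360 = 720
  C-H: 8 × 398 = 3184
  C=C: 1 × 626 = 626
  Cl-Cl: 1 × 234 = 234
  Σ(broken) = 4764 kJ
Bonds formed (products):
  C-C: 3 × 360 = 1080
  C-Cl: 2 × 340 = 680
  C-H: 8 × 398 = 3184
  Σ(formed) = 4944 kJ
ΔH = Σ(broken) − Σ(formed) = 4764 − 4944 = −180 kJ
For 5× the reaction as written: 5 × (−180) = −900 kJ

ΔH = −900 kJ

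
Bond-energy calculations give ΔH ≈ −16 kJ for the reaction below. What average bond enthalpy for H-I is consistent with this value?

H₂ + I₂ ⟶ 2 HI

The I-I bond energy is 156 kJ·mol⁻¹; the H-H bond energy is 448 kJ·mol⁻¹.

Let D be the H-I bond energy.
Σ(broken) = 1×448 + 1×156 = 604
Σ(formed) = 2×D = 2D
ΔH = Σ(broken) − Σ(formed) = (604) − (2D) = +604 − 2D
Setting this equal to −16 kJ gives 2D = 620, so D = 310 kJ/mol.

D(H-I) ≈ 310 kJ/mol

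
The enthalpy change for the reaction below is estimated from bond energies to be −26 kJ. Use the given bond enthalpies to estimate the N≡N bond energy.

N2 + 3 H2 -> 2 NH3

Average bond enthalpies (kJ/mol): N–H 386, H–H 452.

D(N≡N) ≈ 934 kJ/mol

Let D be the N≡N bond energy.
Σ(broken) = 3×452 + 1×D = 1356 + D
Σ(formed) = 6×386 = 2316
ΔH = Σ(broken) − Σ(formed) = (1356 + D) − (2316) = −960 + D
Setting this equal to −26 kJ gives D = 934 kJ/mol.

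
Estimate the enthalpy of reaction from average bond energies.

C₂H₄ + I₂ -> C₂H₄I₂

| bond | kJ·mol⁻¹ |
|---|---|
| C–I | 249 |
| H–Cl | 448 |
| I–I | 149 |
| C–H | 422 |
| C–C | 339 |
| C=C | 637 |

Bonds broken (reactants):
  C–H: 4 × 422 = 1688
  C=C: 1 × 637 = 637
  I–I: 1 × 149 = 149
  Σ(broken) = 2474 kJ
Bonds formed (products):
  C–C: 1 × 339 = 339
  C–H: 4 × 422 = 1688
  C–I: 2 × 249 = 498
  Σ(formed) = 2525 kJ
ΔH = Σ(broken) − Σ(formed) = 2474 − 2525 = −51 kJ

ΔH ≈ −51 kJ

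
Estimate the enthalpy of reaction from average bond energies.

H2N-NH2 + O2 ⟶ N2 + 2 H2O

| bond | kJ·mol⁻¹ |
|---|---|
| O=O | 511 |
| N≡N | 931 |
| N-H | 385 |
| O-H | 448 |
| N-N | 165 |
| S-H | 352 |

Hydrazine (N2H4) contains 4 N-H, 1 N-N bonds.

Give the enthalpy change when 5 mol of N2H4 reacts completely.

ΔH = −2535 kJ

Bonds broken (reactants):
  N-H: 4 × 385 = 1540
  N-N: 1 × 165 = 165
  O=O: 1 × 511 = 511
  Σ(broken) = 2216 kJ
Bonds formed (products):
  N≡N: 1 × 931 = 931
  O-H: 4 × 448 = 1792
  Σ(formed) = 2723 kJ
ΔH = Σ(broken) − Σ(formed) = 2216 − 2723 = −507 kJ
For 5× the reaction as written: 5 × (−507) = −2535 kJ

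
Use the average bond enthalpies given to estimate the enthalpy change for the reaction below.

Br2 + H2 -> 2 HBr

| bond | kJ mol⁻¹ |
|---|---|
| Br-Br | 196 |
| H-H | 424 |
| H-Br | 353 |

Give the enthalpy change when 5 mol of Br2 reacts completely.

Bonds broken (reactants):
  Br-Br: 1 × 196 = 196
  H-H: 1 × 424 = 424
  Σ(broken) = 620 kJ
Bonds formed (products):
  H-Br: 2 × 353 = 706
  Σ(formed) = 706 kJ
ΔH = Σ(broken) − Σ(formed) = 620 − 706 = −86 kJ
For 5× the reaction as written: 5 × (−86) = −430 kJ

ΔH = −430 kJ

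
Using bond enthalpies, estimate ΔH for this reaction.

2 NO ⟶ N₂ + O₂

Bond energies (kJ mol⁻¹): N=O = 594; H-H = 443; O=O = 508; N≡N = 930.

Bonds broken (reactants):
  N=O: 2 × 594 = 1188
  Σ(broken) = 1188 kJ
Bonds formed (products):
  N≡N: 1 × 930 = 930
  O=O: 1 × 508 = 508
  Σ(formed) = 1438 kJ
ΔH = Σ(broken) − Σ(formed) = 1188 − 1438 = −250 kJ

ΔH ≈ −250 kJ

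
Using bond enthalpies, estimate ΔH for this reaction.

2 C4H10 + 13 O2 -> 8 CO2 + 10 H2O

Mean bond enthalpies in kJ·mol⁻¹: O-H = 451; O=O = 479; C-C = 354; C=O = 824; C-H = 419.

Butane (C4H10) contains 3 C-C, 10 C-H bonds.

ΔH ≈ −5473 kJ

Bonds broken (reactants):
  C-C: 6 × 354 = 2124
  C-H: 20 × 419 = 8380
  O=O: 13 × 479 = 6227
  Σ(broken) = 16731 kJ
Bonds formed (products):
  C=O: 16 × 824 = 13184
  O-H: 20 × 451 = 9020
  Σ(formed) = 22204 kJ
ΔH = Σ(broken) − Σ(formed) = 16731 − 22204 = −5473 kJ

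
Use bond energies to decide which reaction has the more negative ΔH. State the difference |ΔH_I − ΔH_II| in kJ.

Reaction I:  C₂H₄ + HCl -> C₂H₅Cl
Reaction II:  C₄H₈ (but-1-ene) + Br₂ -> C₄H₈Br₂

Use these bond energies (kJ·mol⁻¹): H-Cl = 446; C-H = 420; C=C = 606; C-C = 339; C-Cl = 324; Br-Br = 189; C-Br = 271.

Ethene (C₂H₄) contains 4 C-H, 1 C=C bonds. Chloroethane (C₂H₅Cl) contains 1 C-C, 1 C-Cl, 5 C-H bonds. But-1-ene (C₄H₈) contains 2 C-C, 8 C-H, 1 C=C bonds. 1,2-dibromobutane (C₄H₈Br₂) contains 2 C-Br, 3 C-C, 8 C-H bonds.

Reaction II, by 55 kJ

Reaction I:
  Bonds broken (reactants):
    C-H: 4 × 420 = 1680
    C=C: 1 × 606 = 606
    H-Cl: 1 × 446 = 446
    Σ(broken) = 2732 kJ
  Bonds formed (products):
    C-C: 1 × 339 = 339
    C-Cl: 1 × 324 = 324
    C-H: 5 × 420 = 2100
    Σ(formed) = 2763 kJ
  ΔH_I = 2732 − 2763 = −31 kJ
Reaction II:
  Bonds broken (reactants):
    Br-Br: 1 × 189 = 189
    C-C: 2 × 339 = 678
    C-H: 8 × 420 = 3360
    C=C: 1 × 606 = 606
    Σ(broken) = 4833 kJ
  Bonds formed (products):
    C-Br: 2 × 271 = 542
    C-C: 3 × 339 = 1017
    C-H: 8 × 420 = 3360
    Σ(formed) = 4919 kJ
  ΔH_II = 4833 − 4919 = −86 kJ
ΔH_I − ΔH_II = +55 kJ, so reaction II has the more negative ΔH; |ΔH_I − ΔH_II| = 55 kJ.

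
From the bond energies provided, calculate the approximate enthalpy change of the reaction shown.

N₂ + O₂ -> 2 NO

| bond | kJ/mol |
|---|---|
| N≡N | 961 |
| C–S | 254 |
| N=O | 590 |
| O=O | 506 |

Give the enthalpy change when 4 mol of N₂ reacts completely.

ΔH = +1148 kJ

Bonds broken (reactants):
  N≡N: 1 × 961 = 961
  O=O: 1 × 506 = 506
  Σ(broken) = 1467 kJ
Bonds formed (products):
  N=O: 2 × 590 = 1180
  Σ(formed) = 1180 kJ
ΔH = Σ(broken) − Σ(formed) = 1467 − 1180 = +287 kJ
For 4× the reaction as written: 4 × (+287) = +1148 kJ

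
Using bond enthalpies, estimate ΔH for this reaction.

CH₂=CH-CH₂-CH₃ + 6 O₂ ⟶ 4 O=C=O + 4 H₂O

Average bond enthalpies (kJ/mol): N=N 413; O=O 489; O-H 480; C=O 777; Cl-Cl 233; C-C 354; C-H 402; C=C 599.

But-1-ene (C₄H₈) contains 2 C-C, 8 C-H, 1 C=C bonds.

Bonds broken (reactants):
  C-C: 2 × 354 = 708
  C-H: 8 × 402 = 3216
  C=C: 1 × 599 = 599
  O=O: 6 × 489 = 2934
  Σ(broken) = 7457 kJ
Bonds formed (products):
  C=O: 8 × 777 = 6216
  O-H: 8 × 480 = 3840
  Σ(formed) = 10056 kJ
ΔH = Σ(broken) − Σ(formed) = 7457 − 10056 = −2599 kJ

ΔH ≈ −2599 kJ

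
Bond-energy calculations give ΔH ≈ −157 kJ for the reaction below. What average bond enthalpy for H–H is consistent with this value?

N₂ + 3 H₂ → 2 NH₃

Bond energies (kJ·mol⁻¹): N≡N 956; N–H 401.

Let D be the H–H bond energy.
Σ(broken) = 3×D + 1×956 = 956 + 3D
Σ(formed) = 6×401 = 2406
ΔH = Σ(broken) − Σ(formed) = (956 + 3D) − (2406) = −1450 + 3D
Setting this equal to −157 kJ gives 3D = 1293, so D = 431 kJ/mol.

D(H–H) ≈ 431 kJ/mol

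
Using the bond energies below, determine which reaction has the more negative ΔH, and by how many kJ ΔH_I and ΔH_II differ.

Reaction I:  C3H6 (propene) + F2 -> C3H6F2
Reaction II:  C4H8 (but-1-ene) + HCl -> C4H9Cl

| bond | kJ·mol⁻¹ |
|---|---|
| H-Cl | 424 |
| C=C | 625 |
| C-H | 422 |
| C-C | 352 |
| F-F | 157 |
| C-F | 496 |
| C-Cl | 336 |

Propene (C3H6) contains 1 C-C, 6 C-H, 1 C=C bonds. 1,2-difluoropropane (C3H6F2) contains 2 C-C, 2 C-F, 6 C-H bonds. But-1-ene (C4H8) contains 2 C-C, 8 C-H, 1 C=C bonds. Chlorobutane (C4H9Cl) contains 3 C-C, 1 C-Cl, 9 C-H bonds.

Reaction I:
  Bonds broken (reactants):
    C-C: 1 × 352 = 352
    C-H: 6 × 422 = 2532
    C=C: 1 × 625 = 625
    F-F: 1 × 157 = 157
    Σ(broken) = 3666 kJ
  Bonds formed (products):
    C-C: 2 × 352 = 704
    C-F: 2 × 496 = 992
    C-H: 6 × 422 = 2532
    Σ(formed) = 4228 kJ
  ΔH_I = 3666 − 4228 = −562 kJ
Reaction II:
  Bonds broken (reactants):
    C-C: 2 × 352 = 704
    C-H: 8 × 422 = 3376
    C=C: 1 × 625 = 625
    H-Cl: 1 × 424 = 424
    Σ(broken) = 5129 kJ
  Bonds formed (products):
    C-C: 3 × 352 = 1056
    C-Cl: 1 × 336 = 336
    C-H: 9 × 422 = 3798
    Σ(formed) = 5190 kJ
  ΔH_II = 5129 − 5190 = −61 kJ
ΔH_I − ΔH_II = −501 kJ, so reaction I has the more negative ΔH; |ΔH_I − ΔH_II| = 501 kJ.

Reaction I, by 501 kJ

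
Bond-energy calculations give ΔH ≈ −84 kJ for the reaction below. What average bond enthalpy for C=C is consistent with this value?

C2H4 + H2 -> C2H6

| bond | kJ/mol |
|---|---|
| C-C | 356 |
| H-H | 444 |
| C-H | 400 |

Let D be the C=C bond energy.
Σ(broken) = 4×400 + 1×D + 1×444 = 2044 + D
Σ(formed) = 1×356 + 6×400 = 2756
ΔH = Σ(broken) − Σ(formed) = (2044 + D) − (2756) = −712 + D
Setting this equal to −84 kJ gives D = 628 kJ/mol.

D(C=C) ≈ 628 kJ/mol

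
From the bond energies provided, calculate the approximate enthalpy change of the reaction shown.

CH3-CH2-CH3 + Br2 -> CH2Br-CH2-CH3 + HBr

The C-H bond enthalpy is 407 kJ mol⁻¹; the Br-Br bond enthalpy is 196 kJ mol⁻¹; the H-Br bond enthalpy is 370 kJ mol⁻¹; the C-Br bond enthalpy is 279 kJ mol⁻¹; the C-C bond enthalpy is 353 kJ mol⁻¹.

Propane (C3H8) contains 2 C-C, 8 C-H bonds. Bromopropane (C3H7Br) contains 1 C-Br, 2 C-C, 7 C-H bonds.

Bonds broken (reactants):
  Br-Br: 1 × 196 = 196
  C-C: 2 × 353 = 706
  C-H: 8 × 407 = 3256
  Σ(broken) = 4158 kJ
Bonds formed (products):
  C-Br: 1 × 279 = 279
  C-C: 2 × 353 = 706
  C-H: 7 × 407 = 2849
  H-Br: 1 × 370 = 370
  Σ(formed) = 4204 kJ
ΔH = Σ(broken) − Σ(formed) = 4158 − 4204 = −46 kJ

ΔH ≈ −46 kJ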